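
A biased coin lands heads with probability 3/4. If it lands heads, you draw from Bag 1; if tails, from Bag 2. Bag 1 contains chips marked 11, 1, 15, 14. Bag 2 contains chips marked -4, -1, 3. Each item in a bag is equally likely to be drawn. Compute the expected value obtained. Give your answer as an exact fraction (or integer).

E[X | Bag 1] = (11 + 1 + 15 + 14)/4 = 41/4
E[X | Bag 2] = (-4 − 1 + 3)/3 = -2/3
E[X] = (3/4)·41/4 + (1/4)·(-2/3) = 361/48

361/48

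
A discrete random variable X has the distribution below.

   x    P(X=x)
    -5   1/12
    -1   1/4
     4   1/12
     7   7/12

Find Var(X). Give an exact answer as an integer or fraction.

E[X] = (1/12)·(-5) + (1/4)·(-1) + (1/12)·4 + (7/12)·7 = 15/4
E[X²] = (1/12)·25 + (1/4)·1 + (1/12)·16 + (7/12)·49 = 129/4
Var(X) = 129/4 − (15/4)² = 291/16

291/16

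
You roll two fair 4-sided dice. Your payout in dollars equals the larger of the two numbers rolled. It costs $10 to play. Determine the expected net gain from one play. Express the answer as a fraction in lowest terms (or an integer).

-55/8 dollars

Distribution of the larger of the two numbers rolled: 1 w.p. 1/16, 2 w.p. 3/16, 3 w.p. 5/16, 4 w.p. 7/16
E[payout] = (1/16)·1 + (3/16)·2 + (5/16)·3 + (7/16)·4 = 25/8
Expected profit = 25/8 − 10 = -55/8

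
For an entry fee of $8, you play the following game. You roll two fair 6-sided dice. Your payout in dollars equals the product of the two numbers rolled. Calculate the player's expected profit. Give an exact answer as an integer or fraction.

17/4 dollars

Distribution of the product of the two numbers rolled: 1 w.p. 1/36, 2 w.p. 1/18, 3 w.p. 1/18, 4 w.p. 1/12, 5 w.p. 1/18, 6 w.p. 1/9, …
E[payout] = (1/36)·1 + (1/18)·2 + (1/18)·3 + (1/12)·4 + (1/18)·5 + (1/9)·6 + (1/18)·8 + (1/36)·9 + (1/18)·10 + (1/9)·12 + (1/18)·15 + (1/36)·16 + (1/18)·18 + (1/18)·20 + (1/18)·24 + (1/36)·25 + (1/18)·30 + (1/36)·36 = 49/4
Expected profit = 49/4 − 8 = 17/4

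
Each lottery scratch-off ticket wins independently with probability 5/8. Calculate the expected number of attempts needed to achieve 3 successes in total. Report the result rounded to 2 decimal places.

4.80

By linearity (sum of 3 independent geometric waits), E[trials] = 3/p = 3/(5/8) = 24/5.
≈ 4.80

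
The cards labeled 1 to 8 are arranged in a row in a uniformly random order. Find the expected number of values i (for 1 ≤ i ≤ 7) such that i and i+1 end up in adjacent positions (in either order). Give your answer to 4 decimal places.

1.7500

For each i ∈ {1,…,7}, let Xᵢ = 1 if i and i+1 are adjacent. P(Xᵢ=1) = 2·(8−1)!/8! = 2/8.
By linearity, E[ΣXᵢ] = (7)·(2/8) = 7/4.
≈ 1.7500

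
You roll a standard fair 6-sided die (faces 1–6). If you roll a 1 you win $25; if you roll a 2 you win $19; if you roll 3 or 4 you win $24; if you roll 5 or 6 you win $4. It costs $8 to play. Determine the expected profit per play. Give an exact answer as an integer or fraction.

E[payout] = (1/3)·4 + (1/6)·19 + (1/3)·24 + (1/6)·25 = 50/3
Expected profit = 50/3 − 8 = 26/3

26/3 dollars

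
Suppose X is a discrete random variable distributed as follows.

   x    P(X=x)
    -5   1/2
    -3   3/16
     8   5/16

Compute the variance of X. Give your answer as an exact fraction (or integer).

8671/256

E[X] = (1/2)·(-5) + (3/16)·(-3) + (5/16)·8 = -9/16
E[X²] = (1/2)·25 + (3/16)·9 + (5/16)·64 = 547/16
Var(X) = 547/16 − (-9/16)² = 8671/256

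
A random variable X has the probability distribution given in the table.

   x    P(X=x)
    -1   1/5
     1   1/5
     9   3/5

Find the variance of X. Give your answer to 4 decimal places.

19.8400

E[X] = (1/5)·(-1) + (1/5)·1 + (3/5)·9 = 27/5
E[X²] = (1/5)·1 + (1/5)·1 + (3/5)·81 = 49
Var(X) = 49 − (27/5)² = 496/25 ≈ 19.8400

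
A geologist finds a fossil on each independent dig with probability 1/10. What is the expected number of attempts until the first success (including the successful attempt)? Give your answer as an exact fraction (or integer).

For a geometric distribution, E[trials] = 1/p = 1/(1/10) = 10.

10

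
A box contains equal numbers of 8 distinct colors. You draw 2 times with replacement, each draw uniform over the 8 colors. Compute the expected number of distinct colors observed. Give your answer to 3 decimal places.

1.875

Let Xⱼ=1 if type j appears at least once. P(Xⱼ=1) = 1 − ((8−1)/8)^2 = 15/64.
E[#distinct] = 8·15/64 = 15/8.
≈ 1.875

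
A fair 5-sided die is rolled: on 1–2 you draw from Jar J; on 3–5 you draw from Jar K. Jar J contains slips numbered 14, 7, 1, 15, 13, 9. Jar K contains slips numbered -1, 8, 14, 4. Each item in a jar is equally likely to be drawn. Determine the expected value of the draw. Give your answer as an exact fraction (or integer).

461/60

E[X | Jar J] = (14 + 7 + 1 + 15 + 13 + 9)/6 = 59/6
E[X | Jar K] = (-1 + 8 + 14 + 4)/4 = 25/4
E[X] = (2/5)·59/6 + (3/5)·25/4 = 461/60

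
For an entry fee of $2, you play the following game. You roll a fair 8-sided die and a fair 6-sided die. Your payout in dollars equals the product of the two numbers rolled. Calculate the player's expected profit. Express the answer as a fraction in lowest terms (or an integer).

Distribution of the product of the two numbers rolled: 1 w.p. 1/48, 2 w.p. 1/24, 3 w.p. 1/24, 4 w.p. 1/16, 5 w.p. 1/24, 6 w.p. 1/12, …
E[payout] = (1/48)·1 + (1/24)·2 + (1/24)·3 + (1/16)·4 + (1/24)·5 + (1/12)·6 + (1/48)·7 + (1/16)·8 + (1/48)·9 + (1/24)·10 + (1/12)·12 + (1/48)·14 + (1/24)·15 + (1/24)·16 + (1/24)·18 + (1/24)·20 + (1/48)·21 + (1/16)·24 + (1/48)·25 + (1/48)·28 + (1/24)·30 + (1/48)·32 + (1/48)·35 + (1/48)·36 + (1/48)·40 + (1/48)·42 + (1/48)·48 = 63/4
Expected profit = 63/4 − 2 = 55/4

55/4 dollars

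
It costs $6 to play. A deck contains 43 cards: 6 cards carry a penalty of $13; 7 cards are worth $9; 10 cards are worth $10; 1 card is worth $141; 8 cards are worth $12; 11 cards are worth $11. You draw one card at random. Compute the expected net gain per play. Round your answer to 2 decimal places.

E[payout] = (6/43)·(-13) + (7/43)·9 + (10/43)·10 + (1/43)·141 + (8/43)·12 + (11/43)·11 = 443/43
Expected profit = 443/43 − 6 = 185/43 ≈ $4.30

$4.30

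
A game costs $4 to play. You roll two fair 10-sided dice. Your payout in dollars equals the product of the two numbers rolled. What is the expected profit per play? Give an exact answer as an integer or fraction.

Distribution of the product of the two numbers rolled: 1 w.p. 1/100, 2 w.p. 1/50, 3 w.p. 1/50, 4 w.p. 3/100, 5 w.p. 1/50, 6 w.p. 1/25, …
E[payout] = (1/100)·1 + (1/50)·2 + (1/50)·3 + (3/100)·4 + (1/50)·5 + (1/25)·6 + (1/50)·7 + (1/25)·8 + (3/100)·9 + (1/25)·10 + (1/25)·12 + (1/50)·14 + (1/50)·15 + (3/100)·16 + (1/25)·18 + (1/25)·20 + (1/50)·21 + (1/25)·24 + (1/100)·25 + (1/50)·27 + (1/50)·28 + (1/25)·30 + (1/50)·32 + (1/50)·35 + (3/100)·36 + (1/25)·40 + (1/50)·42 + (1/50)·45 + (1/50)·48 + (1/100)·49 + (1/50)·50 + (1/50)·54 + (1/50)·56 + (1/50)·60 + (1/50)·63 + (1/100)·64 + (1/50)·70 + (1/50)·72 + (1/50)·80 + (1/100)·81 + (1/50)·90 + (1/100)·100 = 121/4
Expected profit = 121/4 − 4 = 105/4

105/4 dollars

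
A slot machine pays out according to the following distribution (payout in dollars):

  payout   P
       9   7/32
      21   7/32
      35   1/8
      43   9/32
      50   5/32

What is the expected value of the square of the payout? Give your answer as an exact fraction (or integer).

E[X²] = (7/32)·81 + (7/32)·441 + (1/8)·1225 + (9/32)·1849 + (5/32)·2500
     = 37695/32

37695/32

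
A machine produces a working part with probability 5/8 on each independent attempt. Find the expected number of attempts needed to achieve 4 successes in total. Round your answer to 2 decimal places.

6.40

By linearity (sum of 4 independent geometric waits), E[trials] = 4/p = 4/(5/8) = 32/5.
≈ 6.40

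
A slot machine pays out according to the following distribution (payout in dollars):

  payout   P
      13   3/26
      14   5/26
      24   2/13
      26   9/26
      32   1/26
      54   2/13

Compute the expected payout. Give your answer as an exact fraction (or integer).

687/26 dollars

E[X] = (3/26)·13 + (5/26)·14 + (2/13)·24 + (9/26)·26 + (1/26)·32 + (2/13)·54
     = 687/26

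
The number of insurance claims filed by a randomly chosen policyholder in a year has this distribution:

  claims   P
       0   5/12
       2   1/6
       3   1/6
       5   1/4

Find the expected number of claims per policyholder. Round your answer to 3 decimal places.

E[X] = (5/12)·0 + (1/6)·2 + (1/6)·3 + (1/4)·5
     = 25/12 ≈ 2.083

2.083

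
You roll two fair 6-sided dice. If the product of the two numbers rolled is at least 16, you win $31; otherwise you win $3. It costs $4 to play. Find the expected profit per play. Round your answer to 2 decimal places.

$7.56

E[payout] = (25/36)·3 + (11/36)·31 = 104/9
Expected profit = 104/9 − 4 = 68/9 ≈ $7.56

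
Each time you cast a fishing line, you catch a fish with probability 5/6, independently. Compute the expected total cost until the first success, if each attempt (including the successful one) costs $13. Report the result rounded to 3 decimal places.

$15.600

E[#attempts] = 1/p = 6/5; E[cost] = 13·6/5 = 78/5.
≈ 15.600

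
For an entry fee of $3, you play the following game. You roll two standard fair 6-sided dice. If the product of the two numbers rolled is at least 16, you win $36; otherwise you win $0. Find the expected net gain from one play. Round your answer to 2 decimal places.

E[payout] = (25/36)·0 + (11/36)·36 = 11
Expected profit = 11 − 3 = 8 ≈ $8.00

$8.00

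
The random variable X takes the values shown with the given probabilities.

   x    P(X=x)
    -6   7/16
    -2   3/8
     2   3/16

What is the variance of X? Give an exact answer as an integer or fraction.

9

E[X] = (7/16)·(-6) + (3/8)·(-2) + (3/16)·2 = -3
E[X²] = (7/16)·36 + (3/8)·4 + (3/16)·4 = 18
Var(X) = 18 − (-3)² = 9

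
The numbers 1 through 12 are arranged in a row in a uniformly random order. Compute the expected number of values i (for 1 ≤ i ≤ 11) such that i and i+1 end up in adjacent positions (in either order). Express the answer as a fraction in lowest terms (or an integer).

11/6

For each i ∈ {1,…,11}, let Xᵢ = 1 if i and i+1 are adjacent. P(Xᵢ=1) = 2·(12−1)!/12! = 2/12.
By linearity, E[ΣXᵢ] = (11)·(2/12) = 11/6.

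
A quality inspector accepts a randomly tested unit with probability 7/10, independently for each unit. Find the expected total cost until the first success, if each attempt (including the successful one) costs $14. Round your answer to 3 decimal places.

E[#attempts] = 1/p = 10/7; E[cost] = 14·10/7 = 20.
≈ 20.000

$20.000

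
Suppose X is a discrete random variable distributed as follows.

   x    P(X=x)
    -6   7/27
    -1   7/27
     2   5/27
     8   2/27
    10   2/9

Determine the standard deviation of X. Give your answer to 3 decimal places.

E[X] = 37/27, E[X²] = 1007/27
Var(X) = E[X²] − (E[X])² = 1007/27 − 1369/729 = 25820/729
SD(X) = √(25820/729) ≈ 5.951

5.951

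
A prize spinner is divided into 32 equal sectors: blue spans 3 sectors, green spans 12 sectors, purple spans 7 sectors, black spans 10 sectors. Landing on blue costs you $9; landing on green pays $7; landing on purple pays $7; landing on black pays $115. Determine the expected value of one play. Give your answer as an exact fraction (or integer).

E[payout] = (3/32)·(-9) + (12/32)·7 + (7/32)·7 + (10/32)·115 = 157/4

157/4 dollars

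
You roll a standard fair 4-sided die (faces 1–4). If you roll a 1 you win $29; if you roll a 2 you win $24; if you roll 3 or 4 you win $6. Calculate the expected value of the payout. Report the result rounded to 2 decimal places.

E[payout] = (1/2)·6 + (1/4)·24 + (1/4)·29 = 65/4
≈ $16.25

$16.25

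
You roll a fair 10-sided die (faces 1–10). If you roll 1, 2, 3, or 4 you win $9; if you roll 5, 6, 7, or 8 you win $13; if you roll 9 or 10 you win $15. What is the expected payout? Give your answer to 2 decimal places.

$11.80

E[payout] = (2/5)·9 + (2/5)·13 + (1/5)·15 = 59/5
≈ $11.80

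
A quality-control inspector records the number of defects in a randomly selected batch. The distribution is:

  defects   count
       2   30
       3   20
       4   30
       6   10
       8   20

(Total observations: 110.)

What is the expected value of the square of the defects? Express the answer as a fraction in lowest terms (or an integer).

22

Total = 110, so P(defects=2) = 30/110, etc.
E[X²] = (3/11)·4 + (2/11)·9 + (3/11)·16 + (1/11)·36 + (2/11)·64
     = 22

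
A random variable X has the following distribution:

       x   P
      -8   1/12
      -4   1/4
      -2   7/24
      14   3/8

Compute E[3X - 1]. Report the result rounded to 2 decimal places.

8.00

E[3x-1] = (1/12)·(-25) + (1/4)·(-13) + (7/24)·(-7) + (3/8)·41
     = 8 ≈ 8.00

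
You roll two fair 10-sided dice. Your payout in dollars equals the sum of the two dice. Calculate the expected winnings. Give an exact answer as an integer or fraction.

$11

Distribution of the sum of the two dice: 2 w.p. 1/100, 3 w.p. 1/50, 4 w.p. 3/100, 5 w.p. 1/25, 6 w.p. 1/20, 7 w.p. 3/50, …
E[payout] = (1/100)·2 + (1/50)·3 + (3/100)·4 + (1/25)·5 + (1/20)·6 + (3/50)·7 + (7/100)·8 + (2/25)·9 + (9/100)·10 + (1/10)·11 + (9/100)·12 + (2/25)·13 + (7/100)·14 + (3/50)·15 + (1/20)·16 + (1/25)·17 + (3/100)·18 + (1/50)·19 + (1/100)·20 = 11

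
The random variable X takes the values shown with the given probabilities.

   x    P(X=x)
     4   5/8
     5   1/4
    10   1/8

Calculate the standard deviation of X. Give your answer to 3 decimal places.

1.936

E[X] = 5, E[X²] = 115/4
Var(X) = E[X²] − (E[X])² = 115/4 − 25 = 15/4
SD(X) = √(15/4) ≈ 1.936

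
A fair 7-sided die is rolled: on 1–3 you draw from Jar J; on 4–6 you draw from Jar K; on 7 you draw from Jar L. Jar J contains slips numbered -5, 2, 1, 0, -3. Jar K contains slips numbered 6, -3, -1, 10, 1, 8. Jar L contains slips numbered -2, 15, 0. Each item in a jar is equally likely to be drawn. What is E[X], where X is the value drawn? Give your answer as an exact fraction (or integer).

71/42

E[X | Jar J] = (-5 + 2 + 1 + 0 − 3)/5 = -1
E[X | Jar K] = (6 − 3 − 1 + 10 + 1 + 8)/6 = 7/2
E[X | Jar L] = (-2 + 15 + 0)/3 = 13/3
E[X] = (3/7)·(-1) + (3/7)·7/2 + (1/7)·13/3 = 71/42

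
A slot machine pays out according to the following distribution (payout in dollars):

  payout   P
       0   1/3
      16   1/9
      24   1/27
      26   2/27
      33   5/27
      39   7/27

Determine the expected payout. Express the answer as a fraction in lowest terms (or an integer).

562/27 dollars

E[X] = (1/3)·0 + (1/9)·16 + (1/27)·24 + (2/27)·26 + (5/27)·33 + (7/27)·39
     = 562/27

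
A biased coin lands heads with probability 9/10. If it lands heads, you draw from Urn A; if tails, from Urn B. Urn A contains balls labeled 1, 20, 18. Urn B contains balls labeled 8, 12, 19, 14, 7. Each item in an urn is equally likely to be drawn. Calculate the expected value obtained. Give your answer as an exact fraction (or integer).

129/10

E[X | Urn A] = (1 + 20 + 18)/3 = 13
E[X | Urn B] = (8 + 12 + 19 + 14 + 7)/5 = 12
E[X] = (9/10)·13 + (1/10)·12 = 129/10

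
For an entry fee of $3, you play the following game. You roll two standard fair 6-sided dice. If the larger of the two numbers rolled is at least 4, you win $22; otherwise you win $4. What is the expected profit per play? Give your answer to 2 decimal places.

$14.50

E[payout] = (1/4)·4 + (3/4)·22 = 35/2
Expected profit = 35/2 − 3 = 29/2 ≈ $14.50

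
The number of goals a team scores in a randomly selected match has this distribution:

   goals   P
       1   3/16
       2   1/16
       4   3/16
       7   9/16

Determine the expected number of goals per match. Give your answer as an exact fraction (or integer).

E[X] = (3/16)·1 + (1/16)·2 + (3/16)·4 + (9/16)·7
     = 5

5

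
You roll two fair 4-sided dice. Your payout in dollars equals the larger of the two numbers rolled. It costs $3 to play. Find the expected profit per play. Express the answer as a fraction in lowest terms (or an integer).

1/8 dollars

Distribution of the larger of the two numbers rolled: 1 w.p. 1/16, 2 w.p. 3/16, 3 w.p. 5/16, 4 w.p. 7/16
E[payout] = (1/16)·1 + (3/16)·2 + (5/16)·3 + (7/16)·4 = 25/8
Expected profit = 25/8 − 3 = 1/8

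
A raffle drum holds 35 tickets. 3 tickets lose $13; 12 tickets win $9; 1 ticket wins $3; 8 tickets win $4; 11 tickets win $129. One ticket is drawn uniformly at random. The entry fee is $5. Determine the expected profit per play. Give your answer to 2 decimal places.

E[payout] = (3/35)·(-13) + (12/35)·9 + (1/35)·3 + (8/35)·4 + (11/35)·129 = 1523/35
Expected profit = 1523/35 − 5 = 1348/35 ≈ $38.51

$38.51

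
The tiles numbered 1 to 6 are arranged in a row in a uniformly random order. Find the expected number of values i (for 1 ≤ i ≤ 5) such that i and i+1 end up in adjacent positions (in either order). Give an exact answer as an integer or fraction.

5/3

For each i ∈ {1,…,5}, let Xᵢ = 1 if i and i+1 are adjacent. P(Xᵢ=1) = 2·(6−1)!/6! = 2/6.
By linearity, E[ΣXᵢ] = (5)·(2/6) = 5/3.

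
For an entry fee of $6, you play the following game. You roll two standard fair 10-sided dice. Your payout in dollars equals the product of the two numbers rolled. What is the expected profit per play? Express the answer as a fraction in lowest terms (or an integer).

Distribution of the product of the two numbers rolled: 1 w.p. 1/100, 2 w.p. 1/50, 3 w.p. 1/50, 4 w.p. 3/100, 5 w.p. 1/50, 6 w.p. 1/25, …
E[payout] = (1/100)·1 + (1/50)·2 + (1/50)·3 + (3/100)·4 + (1/50)·5 + (1/25)·6 + (1/50)·7 + (1/25)·8 + (3/100)·9 + (1/25)·10 + (1/25)·12 + (1/50)·14 + (1/50)·15 + (3/100)·16 + (1/25)·18 + (1/25)·20 + (1/50)·21 + (1/25)·24 + (1/100)·25 + (1/50)·27 + (1/50)·28 + (1/25)·30 + (1/50)·32 + (1/50)·35 + (3/100)·36 + (1/25)·40 + (1/50)·42 + (1/50)·45 + (1/50)·48 + (1/100)·49 + (1/50)·50 + (1/50)·54 + (1/50)·56 + (1/50)·60 + (1/50)·63 + (1/100)·64 + (1/50)·70 + (1/50)·72 + (1/50)·80 + (1/100)·81 + (1/50)·90 + (1/100)·100 = 121/4
Expected profit = 121/4 − 6 = 97/4

97/4 dollars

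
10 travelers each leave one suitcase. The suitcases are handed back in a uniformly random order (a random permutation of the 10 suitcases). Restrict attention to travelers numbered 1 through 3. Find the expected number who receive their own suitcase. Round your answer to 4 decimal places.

0.3000

Let Xᵢ = 1 if person i gets their own suitcase. For each i, P(Xᵢ=1) = 1/10.
By linearity of expectation, E[X₁+…+X_3] = 3·(1/10) = 3/10.
≈ 0.3000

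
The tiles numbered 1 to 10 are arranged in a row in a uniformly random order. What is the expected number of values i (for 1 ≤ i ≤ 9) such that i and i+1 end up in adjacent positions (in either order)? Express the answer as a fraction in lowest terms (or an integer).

9/5

For each i ∈ {1,…,9}, let Xᵢ = 1 if i and i+1 are adjacent. P(Xᵢ=1) = 2·(10−1)!/10! = 2/10.
By linearity, E[ΣXᵢ] = (9)·(2/10) = 9/5.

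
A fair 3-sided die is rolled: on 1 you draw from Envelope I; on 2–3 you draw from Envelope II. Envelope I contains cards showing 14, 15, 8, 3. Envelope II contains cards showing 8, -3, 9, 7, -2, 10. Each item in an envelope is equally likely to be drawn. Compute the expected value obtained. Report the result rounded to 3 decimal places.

6.556

E[X | Envelope I] = (14 + 15 + 8 + 3)/4 = 10
E[X | Envelope II] = (8 − 3 + 9 + 7 − 2 + 10)/6 = 29/6
E[X] = (1/3)·10 + (2/3)·29/6 = 59/9 ≈ 6.556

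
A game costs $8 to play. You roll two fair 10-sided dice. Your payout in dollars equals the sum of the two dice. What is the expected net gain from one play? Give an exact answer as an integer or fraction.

Distribution of the sum of the two dice: 2 w.p. 1/100, 3 w.p. 1/50, 4 w.p. 3/100, 5 w.p. 1/25, 6 w.p. 1/20, 7 w.p. 3/50, …
E[payout] = (1/100)·2 + (1/50)·3 + (3/100)·4 + (1/25)·5 + (1/20)·6 + (3/50)·7 + (7/100)·8 + (2/25)·9 + (9/100)·10 + (1/10)·11 + (9/100)·12 + (2/25)·13 + (7/100)·14 + (3/50)·15 + (1/20)·16 + (1/25)·17 + (3/100)·18 + (1/50)·19 + (1/100)·20 = 11
Expected profit = 11 − 8 = 3

$3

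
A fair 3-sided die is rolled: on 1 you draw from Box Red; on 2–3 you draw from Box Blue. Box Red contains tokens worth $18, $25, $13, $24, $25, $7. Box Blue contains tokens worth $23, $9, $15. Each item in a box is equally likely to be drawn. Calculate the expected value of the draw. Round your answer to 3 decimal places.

$16.667

E[X | Box Red] = (18 + 25 + 13 + 24 + 25 + 7)/6 = 56/3
E[X | Box Blue] = (23 + 9 + 15)/3 = 47/3
E[X] = (1/3)·56/3 + (2/3)·47/3 = 50/3 ≈ 16.667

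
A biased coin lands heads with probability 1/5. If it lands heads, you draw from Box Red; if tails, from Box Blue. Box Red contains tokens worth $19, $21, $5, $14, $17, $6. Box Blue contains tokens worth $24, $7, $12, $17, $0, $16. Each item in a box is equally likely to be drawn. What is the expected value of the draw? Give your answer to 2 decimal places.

$12.87

E[X | Box Red] = (19 + 21 + 5 + 14 + 17 + 6)/6 = 41/3
E[X | Box Blue] = (24 + 7 + 12 + 17 + 0 + 16)/6 = 38/3
E[X] = (1/5)·41/3 + (4/5)·38/3 = 193/15 ≈ 12.87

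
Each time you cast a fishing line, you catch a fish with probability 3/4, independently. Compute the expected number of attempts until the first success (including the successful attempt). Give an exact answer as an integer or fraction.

For a geometric distribution, E[trials] = 1/p = 1/(3/4) = 4/3.

4/3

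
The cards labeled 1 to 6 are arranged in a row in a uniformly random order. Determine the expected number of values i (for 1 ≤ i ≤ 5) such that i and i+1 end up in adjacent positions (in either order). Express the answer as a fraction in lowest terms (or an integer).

For each i ∈ {1,…,5}, let Xᵢ = 1 if i and i+1 are adjacent. P(Xᵢ=1) = 2·(6−1)!/6! = 2/6.
By linearity, E[ΣXᵢ] = (5)·(2/6) = 5/3.

5/3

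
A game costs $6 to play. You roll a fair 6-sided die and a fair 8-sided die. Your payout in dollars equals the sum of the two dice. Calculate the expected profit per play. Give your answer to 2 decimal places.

Distribution of the sum of the two dice: 2 w.p. 1/48, 3 w.p. 1/24, 4 w.p. 1/16, 5 w.p. 1/12, 6 w.p. 5/48, 7 w.p. 1/8, …
E[payout] = (1/48)·2 + (1/24)·3 + (1/16)·4 + (1/12)·5 + (5/48)·6 + (1/8)·7 + (1/8)·8 + (1/8)·9 + (5/48)·10 + (1/12)·11 + (1/16)·12 + (1/24)·13 + (1/48)·14 = 8
Expected profit = 8 − 6 = 2 ≈ $2.00

$2.00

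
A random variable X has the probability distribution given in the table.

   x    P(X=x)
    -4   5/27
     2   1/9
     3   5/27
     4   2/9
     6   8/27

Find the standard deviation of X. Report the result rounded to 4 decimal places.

E[X] = 73/27, E[X²] = 521/27
Var(X) = E[X²] − (E[X])² = 521/27 − 5329/729 = 8738/729
SD(X) = √(8738/729) ≈ 3.4621

3.4621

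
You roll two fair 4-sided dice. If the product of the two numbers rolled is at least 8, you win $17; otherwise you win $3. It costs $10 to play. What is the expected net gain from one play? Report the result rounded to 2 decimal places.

E[payout] = (5/8)·3 + (3/8)·17 = 33/4
Expected profit = 33/4 − 10 = -7/4 ≈ -$1.75

-$1.75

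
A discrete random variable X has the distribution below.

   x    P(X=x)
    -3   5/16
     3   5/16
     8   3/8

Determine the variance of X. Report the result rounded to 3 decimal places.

20.625

E[X] = (5/16)·(-3) + (5/16)·3 + (3/8)·8 = 3
E[X²] = (5/16)·9 + (5/16)·9 + (3/8)·64 = 237/8
Var(X) = 237/8 − (3)² = 165/8 ≈ 20.625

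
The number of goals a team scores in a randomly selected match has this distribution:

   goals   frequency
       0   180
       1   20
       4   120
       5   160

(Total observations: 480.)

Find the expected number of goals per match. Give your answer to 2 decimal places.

Total = 480, so P(goals=0) = 180/480, etc.
E[X] = (3/8)·0 + (1/24)·1 + (1/4)·4 + (1/3)·5
     = 65/24 ≈ 2.71

2.71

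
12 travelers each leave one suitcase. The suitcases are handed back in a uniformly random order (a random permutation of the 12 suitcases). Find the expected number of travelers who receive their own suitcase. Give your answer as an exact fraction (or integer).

Let Xᵢ = 1 if person i gets their own suitcase. For each i, P(Xᵢ=1) = 1/12.
By linearity of expectation, E[X₁+…+X_12] = 12·(1/12) = 1.

1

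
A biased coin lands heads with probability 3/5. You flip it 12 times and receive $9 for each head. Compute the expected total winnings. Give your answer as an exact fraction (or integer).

324/5 dollars

E[#heads] = 12·3/5 = 36/5 (linearity over flips).
E[winnings] = 9·36/5 = 324/5.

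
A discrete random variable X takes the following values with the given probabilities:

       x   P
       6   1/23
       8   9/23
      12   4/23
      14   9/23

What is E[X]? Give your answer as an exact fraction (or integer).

252/23

E[X] = (1/23)·6 + (9/23)·8 + (4/23)·12 + (9/23)·14
     = 252/23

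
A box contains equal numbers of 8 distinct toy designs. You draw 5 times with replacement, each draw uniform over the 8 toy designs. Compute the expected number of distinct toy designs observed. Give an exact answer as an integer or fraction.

15961/4096

Let Xⱼ=1 if type j appears at least once. P(Xⱼ=1) = 1 − ((8−1)/8)^5 = 15961/32768.
E[#distinct] = 8·15961/32768 = 15961/4096.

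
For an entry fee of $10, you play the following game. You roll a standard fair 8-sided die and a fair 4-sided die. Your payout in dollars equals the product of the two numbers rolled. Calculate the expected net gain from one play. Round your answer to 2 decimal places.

Distribution of the product of the two numbers rolled: 1 w.p. 1/32, 2 w.p. 1/16, 3 w.p. 1/16, 4 w.p. 3/32, 5 w.p. 1/32, 6 w.p. 3/32, …
E[payout] = (1/32)·1 + (1/16)·2 + (1/16)·3 + (3/32)·4 + (1/32)·5 + (3/32)·6 + (1/32)·7 + (3/32)·8 + (1/32)·9 + (1/32)·10 + (3/32)·12 + (1/32)·14 + (1/32)·15 + (1/16)·16 + (1/32)·18 + (1/32)·20 + (1/32)·21 + (1/16)·24 + (1/32)·28 + (1/32)·32 = 45/4
Expected profit = 45/4 − 10 = 5/4 ≈ $1.25

$1.25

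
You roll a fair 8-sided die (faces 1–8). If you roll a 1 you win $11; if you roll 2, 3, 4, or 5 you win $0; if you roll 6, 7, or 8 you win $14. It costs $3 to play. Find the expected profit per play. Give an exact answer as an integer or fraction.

29/8 dollars

E[payout] = (1/2)·0 + (1/8)·11 + (3/8)·14 = 53/8
Expected profit = 53/8 − 3 = 29/8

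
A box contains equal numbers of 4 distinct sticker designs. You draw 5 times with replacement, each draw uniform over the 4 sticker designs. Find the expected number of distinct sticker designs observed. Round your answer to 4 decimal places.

3.0508

Let Xⱼ=1 if type j appears at least once. P(Xⱼ=1) = 1 − ((4−1)/4)^5 = 781/1024.
E[#distinct] = 4·781/1024 = 781/256.
≈ 3.0508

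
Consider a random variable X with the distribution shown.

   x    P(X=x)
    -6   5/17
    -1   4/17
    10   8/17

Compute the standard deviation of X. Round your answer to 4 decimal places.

7.1106

E[X] = 46/17, E[X²] = 984/17
Var(X) = E[X²] − (E[X])² = 984/17 − 2116/289 = 14612/289
SD(X) = √(14612/289) ≈ 7.1106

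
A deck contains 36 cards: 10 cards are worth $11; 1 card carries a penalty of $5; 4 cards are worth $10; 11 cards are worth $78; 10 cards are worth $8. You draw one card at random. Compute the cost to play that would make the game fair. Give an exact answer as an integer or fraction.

361/12 dollars

E[payout] = (10/36)·11 + (1/36)·(-5) + (4/36)·10 + (11/36)·78 + (10/36)·8 = 361/12
Fair fee = E[payout] = 361/12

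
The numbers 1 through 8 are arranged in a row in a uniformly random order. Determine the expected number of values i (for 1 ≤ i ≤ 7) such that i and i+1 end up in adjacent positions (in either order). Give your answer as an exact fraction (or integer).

7/4

For each i ∈ {1,…,7}, let Xᵢ = 1 if i and i+1 are adjacent. P(Xᵢ=1) = 2·(8−1)!/8! = 2/8.
By linearity, E[ΣXᵢ] = (7)·(2/8) = 7/4.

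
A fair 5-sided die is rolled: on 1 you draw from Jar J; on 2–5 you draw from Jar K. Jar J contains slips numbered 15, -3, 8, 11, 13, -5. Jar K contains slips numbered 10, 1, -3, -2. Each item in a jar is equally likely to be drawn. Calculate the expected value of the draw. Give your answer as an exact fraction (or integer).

5/2

E[X | Jar J] = (15 − 3 + 8 + 11 + 13 − 5)/6 = 13/2
E[X | Jar K] = (10 + 1 − 3 − 2)/4 = 3/2
E[X] = (1/5)·13/2 + (4/5)·3/2 = 5/2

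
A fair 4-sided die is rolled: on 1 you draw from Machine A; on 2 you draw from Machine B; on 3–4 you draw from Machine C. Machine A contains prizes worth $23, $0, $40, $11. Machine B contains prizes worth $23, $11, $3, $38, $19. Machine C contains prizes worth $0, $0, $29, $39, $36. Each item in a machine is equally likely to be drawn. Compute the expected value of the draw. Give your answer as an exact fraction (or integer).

E[X | Machine A] = (23 + 0 + 40 + 11)/4 = 37/2
E[X | Machine B] = (23 + 11 + 3 + 38 + 19)/5 = 94/5
E[X | Machine C] = (0 + 0 + 29 + 39 + 36)/5 = 104/5
E[X] = (1/4)·37/2 + (1/4)·94/5 + (1/2)·104/5 = 789/40

789/40 dollars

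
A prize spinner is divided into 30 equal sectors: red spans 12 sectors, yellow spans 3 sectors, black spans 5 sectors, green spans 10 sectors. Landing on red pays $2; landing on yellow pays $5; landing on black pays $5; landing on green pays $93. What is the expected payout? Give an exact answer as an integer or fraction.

E[payout] = (12/30)·2 + (3/30)·5 + (5/30)·5 + (10/30)·93 = 497/15

497/15 dollars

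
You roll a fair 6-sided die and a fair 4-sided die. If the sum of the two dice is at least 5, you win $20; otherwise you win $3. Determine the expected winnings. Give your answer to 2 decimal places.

$15.75

E[payout] = (1/4)·3 + (3/4)·20 = 63/4
≈ $15.75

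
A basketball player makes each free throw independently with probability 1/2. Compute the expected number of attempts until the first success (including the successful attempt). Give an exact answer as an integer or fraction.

2

For a geometric distribution, E[trials] = 1/p = 1/(1/2) = 2.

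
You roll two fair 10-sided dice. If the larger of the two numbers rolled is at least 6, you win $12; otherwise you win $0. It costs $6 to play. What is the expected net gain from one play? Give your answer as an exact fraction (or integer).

E[payout] = (1/4)·0 + (3/4)·12 = 9
Expected profit = 9 − 6 = 3

$3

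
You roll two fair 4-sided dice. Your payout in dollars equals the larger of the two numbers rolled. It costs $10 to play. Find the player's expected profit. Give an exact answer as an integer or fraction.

Distribution of the larger of the two numbers rolled: 1 w.p. 1/16, 2 w.p. 3/16, 3 w.p. 5/16, 4 w.p. 7/16
E[payout] = (1/16)·1 + (3/16)·2 + (5/16)·3 + (7/16)·4 = 25/8
Expected profit = 25/8 − 10 = -55/8

-55/8 dollars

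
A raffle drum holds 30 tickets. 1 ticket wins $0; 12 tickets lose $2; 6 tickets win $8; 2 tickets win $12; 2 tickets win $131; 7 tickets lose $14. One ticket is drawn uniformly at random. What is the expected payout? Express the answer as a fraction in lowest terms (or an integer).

106/15 dollars

E[payout] = (1/30)·0 + (12/30)·(-2) + (6/30)·8 + (2/30)·12 + (2/30)·131 + (7/30)·(-14) = 106/15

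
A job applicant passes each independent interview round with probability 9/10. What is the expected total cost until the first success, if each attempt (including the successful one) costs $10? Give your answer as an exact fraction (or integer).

E[#attempts] = 1/p = 10/9; E[cost] = 10·10/9 = 100/9.

100/9 dollars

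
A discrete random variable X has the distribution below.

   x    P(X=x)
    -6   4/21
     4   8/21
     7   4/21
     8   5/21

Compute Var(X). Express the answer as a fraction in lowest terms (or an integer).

10772/441

E[X] = (4/21)·(-6) + (8/21)·4 + (4/21)·7 + (5/21)·8 = 76/21
E[X²] = (4/21)·36 + (8/21)·16 + (4/21)·49 + (5/21)·64 = 788/21
Var(X) = 788/21 − (76/21)² = 10772/441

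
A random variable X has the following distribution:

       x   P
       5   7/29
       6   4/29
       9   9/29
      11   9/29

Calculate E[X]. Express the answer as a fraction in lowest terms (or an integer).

E[X] = (7/29)·5 + (4/29)·6 + (9/29)·9 + (9/29)·11
     = 239/29

239/29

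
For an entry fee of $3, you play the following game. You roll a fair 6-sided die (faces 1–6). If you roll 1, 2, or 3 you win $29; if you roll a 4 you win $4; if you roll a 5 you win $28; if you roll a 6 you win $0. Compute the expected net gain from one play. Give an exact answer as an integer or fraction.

101/6 dollars

E[payout] = (1/6)·0 + (1/6)·4 + (1/6)·28 + (1/2)·29 = 119/6
Expected profit = 119/6 − 3 = 101/6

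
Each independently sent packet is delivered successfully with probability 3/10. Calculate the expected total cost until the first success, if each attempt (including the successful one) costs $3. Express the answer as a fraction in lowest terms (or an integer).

$10

E[#attempts] = 1/p = 10/3; E[cost] = 3·10/3 = 10.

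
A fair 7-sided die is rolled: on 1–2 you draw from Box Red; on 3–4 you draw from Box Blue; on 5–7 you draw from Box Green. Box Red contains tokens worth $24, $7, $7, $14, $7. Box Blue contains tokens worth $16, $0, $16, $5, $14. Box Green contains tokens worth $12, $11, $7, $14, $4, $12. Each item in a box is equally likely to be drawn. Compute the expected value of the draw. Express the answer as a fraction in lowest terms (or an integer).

74/7 dollars

E[X | Box Red] = (24 + 7 + 7 + 14 + 7)/5 = 59/5
E[X | Box Blue] = (16 + 0 + 16 + 5 + 14)/5 = 51/5
E[X | Box Green] = (12 + 11 + 7 + 14 + 4 + 12)/6 = 10
E[X] = (2/7)·59/5 + (2/7)·51/5 + (3/7)·10 = 74/7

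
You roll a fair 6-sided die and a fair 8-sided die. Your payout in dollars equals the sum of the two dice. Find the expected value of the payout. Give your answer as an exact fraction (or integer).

Distribution of the sum of the two dice: 2 w.p. 1/48, 3 w.p. 1/24, 4 w.p. 1/16, 5 w.p. 1/12, 6 w.p. 5/48, 7 w.p. 1/8, …
E[payout] = (1/48)·2 + (1/24)·3 + (1/16)·4 + (1/12)·5 + (5/48)·6 + (1/8)·7 + (1/8)·8 + (1/8)·9 + (5/48)·10 + (1/12)·11 + (1/16)·12 + (1/24)·13 + (1/48)·14 = 8

$8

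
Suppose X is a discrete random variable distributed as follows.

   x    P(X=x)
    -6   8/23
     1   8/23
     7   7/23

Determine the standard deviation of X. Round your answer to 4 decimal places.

E[X] = 9/23, E[X²] = 639/23
Var(X) = E[X²] − (E[X])² = 639/23 − 81/529 = 14616/529
SD(X) = √(14616/529) ≈ 5.2564

5.2564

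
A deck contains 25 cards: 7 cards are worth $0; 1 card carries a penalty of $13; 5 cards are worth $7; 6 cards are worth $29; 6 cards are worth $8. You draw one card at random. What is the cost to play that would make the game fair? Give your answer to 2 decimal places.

$9.76

E[payout] = (7/25)·0 + (1/25)·(-13) + (5/25)·7 + (6/25)·29 + (6/25)·8 = 244/25
Fair fee = E[payout] = 244/25 ≈ $9.76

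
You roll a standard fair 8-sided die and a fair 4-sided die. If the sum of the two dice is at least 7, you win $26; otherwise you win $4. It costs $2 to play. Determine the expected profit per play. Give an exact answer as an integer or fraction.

115/8 dollars

E[payout] = (7/16)·4 + (9/16)·26 = 131/8
Expected profit = 131/8 − 2 = 115/8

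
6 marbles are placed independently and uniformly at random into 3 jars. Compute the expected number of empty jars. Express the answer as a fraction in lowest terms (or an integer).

64/243

Let Xⱼ=1 if jar j is empty. P(Xⱼ=1) = ((3-1)/3)^6 = 64/729.
By linearity, E[#empty] = 3·64/729 = 64/243.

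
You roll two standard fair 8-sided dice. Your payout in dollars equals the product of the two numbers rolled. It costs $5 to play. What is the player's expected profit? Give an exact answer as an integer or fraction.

Distribution of the product of the two numbers rolled: 1 w.p. 1/64, 2 w.p. 1/32, 3 w.p. 1/32, 4 w.p. 3/64, 5 w.p. 1/32, 6 w.p. 1/16, …
E[payout] = (1/64)·1 + (1/32)·2 + (1/32)·3 + (3/64)·4 + (1/32)·5 + (1/16)·6 + (1/32)·7 + (1/16)·8 + (1/64)·9 + (1/32)·10 + (1/16)·12 + (1/32)·14 + (1/32)·15 + (3/64)·16 + (1/32)·18 + (1/32)·20 + (1/32)·21 + (1/16)·24 + (1/64)·25 + (1/32)·28 + (1/32)·30 + (1/32)·32 + (1/32)·35 + (1/64)·36 + (1/32)·40 + (1/32)·42 + (1/32)·48 + (1/64)·49 + (1/32)·56 + (1/64)·64 = 81/4
Expected profit = 81/4 − 5 = 61/4

61/4 dollars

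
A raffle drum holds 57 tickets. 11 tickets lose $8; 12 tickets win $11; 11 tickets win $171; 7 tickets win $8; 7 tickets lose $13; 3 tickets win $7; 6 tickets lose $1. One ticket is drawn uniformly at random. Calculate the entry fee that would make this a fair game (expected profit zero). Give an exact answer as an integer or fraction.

635/19 dollars

E[payout] = (11/57)·(-8) + (12/57)·11 + (11/57)·171 + (7/57)·8 + (7/57)·(-13) + (3/57)·7 + (6/57)·(-1) = 635/19
Fair fee = E[payout] = 635/19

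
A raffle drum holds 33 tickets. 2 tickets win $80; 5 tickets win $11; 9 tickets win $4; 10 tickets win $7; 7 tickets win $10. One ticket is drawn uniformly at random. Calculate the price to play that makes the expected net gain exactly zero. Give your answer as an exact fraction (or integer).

391/33 dollars

E[payout] = (2/33)·80 + (5/33)·11 + (9/33)·4 + (10/33)·7 + (7/33)·10 = 391/33
Fair fee = E[payout] = 391/33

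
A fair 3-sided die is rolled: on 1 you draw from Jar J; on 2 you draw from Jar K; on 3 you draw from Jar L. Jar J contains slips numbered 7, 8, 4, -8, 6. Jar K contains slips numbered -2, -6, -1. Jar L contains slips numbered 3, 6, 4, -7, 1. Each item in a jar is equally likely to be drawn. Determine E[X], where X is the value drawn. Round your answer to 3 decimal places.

0.600

E[X | Jar J] = (7 + 8 + 4 − 8 + 6)/5 = 17/5
E[X | Jar K] = (-2 − 6 − 1)/3 = -3
E[X | Jar L] = (3 + 6 + 4 − 7 + 1)/5 = 7/5
E[X] = (1/3)·17/5 + (1/3)·(-3) + (1/3)·7/5 = 3/5 ≈ 0.600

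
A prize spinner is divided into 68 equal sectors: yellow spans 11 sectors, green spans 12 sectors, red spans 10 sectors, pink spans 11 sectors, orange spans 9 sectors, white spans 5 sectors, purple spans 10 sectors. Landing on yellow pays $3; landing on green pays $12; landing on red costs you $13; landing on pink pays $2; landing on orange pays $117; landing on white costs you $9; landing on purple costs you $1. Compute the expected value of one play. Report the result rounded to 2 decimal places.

$15.69

E[payout] = (11/68)·3 + (12/68)·12 + (10/68)·(-13) + (11/68)·2 + (9/68)·117 + (5/68)·(-9) + (10/68)·(-1) = 1067/68
≈ $15.69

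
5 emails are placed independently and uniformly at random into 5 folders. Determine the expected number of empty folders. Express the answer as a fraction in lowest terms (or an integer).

Let Xⱼ=1 if folder j is empty. P(Xⱼ=1) = ((5-1)/5)^5 = 1024/3125.
By linearity, E[#empty] = 5·1024/3125 = 1024/625.

1024/625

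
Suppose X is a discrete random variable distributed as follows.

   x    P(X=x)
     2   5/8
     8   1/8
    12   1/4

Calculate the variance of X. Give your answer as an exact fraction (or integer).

303/16

E[X] = (5/8)·2 + (1/8)·8 + (1/4)·12 = 21/4
E[X²] = (5/8)·4 + (1/8)·64 + (1/4)·144 = 93/2
Var(X) = 93/2 − (21/4)² = 303/16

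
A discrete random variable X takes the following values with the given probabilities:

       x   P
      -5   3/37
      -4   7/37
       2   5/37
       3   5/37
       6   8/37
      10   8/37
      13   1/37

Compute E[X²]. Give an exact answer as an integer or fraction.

E[X²] = (3/37)·25 + (7/37)·16 + (5/37)·4 + (5/37)·9 + (8/37)·36 + (8/37)·100 + (1/37)·169
     = 1509/37

1509/37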